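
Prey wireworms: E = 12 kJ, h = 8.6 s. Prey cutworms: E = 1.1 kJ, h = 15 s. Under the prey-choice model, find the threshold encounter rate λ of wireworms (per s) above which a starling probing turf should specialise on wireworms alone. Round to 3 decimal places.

0.006 per s

The zero-one rule: include cutworms iff E₂/h₂ > λE₁/(1+λh₁). Equality gives the switch point.
λE₁h₂ = E₂ + λE₂h₁ ⇒ λ = E₂/(E₁h₂ − E₂h₁) = 1.1/(180 − 9.46) = 0.00645 per s.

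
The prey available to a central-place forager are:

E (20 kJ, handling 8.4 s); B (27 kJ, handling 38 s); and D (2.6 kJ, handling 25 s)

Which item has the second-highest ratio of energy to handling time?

B

Profitability E/h (kJ/s): E = 20/8.4 = 2.38, B = 27/38 = 0.711, D = 2.6/25 = 0.104.
Ranked: E > B > D.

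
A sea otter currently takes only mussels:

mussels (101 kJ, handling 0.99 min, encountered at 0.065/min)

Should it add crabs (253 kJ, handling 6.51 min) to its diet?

Yes

Intake rate on the current diet: R = (0.065×101) / (1 + 0.065×0.99) = 6.565/1.064 = 6.168 kJ/min.
Profitability of crabs: 253/6.51 = 38.86 kJ/min.
Since 38.86 > R, including crabs increases the long-run rate.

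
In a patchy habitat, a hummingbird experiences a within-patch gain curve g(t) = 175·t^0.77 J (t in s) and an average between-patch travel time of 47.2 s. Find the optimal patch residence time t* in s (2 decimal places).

158.02 s

Maximise g(t)/(T+t): set derivative to zero → g'(t)(T+t) = g(t).
g'(t) = 0.77·175·t^-0.23. Setting 0.77·175·t^-0.23 = 175·t^0.77/(47.2+t) gives 0.77(47.2+t) = t, so 0.23·t = 0.77×47.2.
t* = 0.77×47.2/0.23 = 158 s.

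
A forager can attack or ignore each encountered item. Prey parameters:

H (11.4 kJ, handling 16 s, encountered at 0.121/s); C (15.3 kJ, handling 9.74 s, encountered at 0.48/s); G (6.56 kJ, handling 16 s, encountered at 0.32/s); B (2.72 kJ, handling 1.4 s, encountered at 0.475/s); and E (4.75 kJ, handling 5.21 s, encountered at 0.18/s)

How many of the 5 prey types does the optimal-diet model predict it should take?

Rank by E/h (kJ/s): B 1.94, C 1.57, E 0.912, H 0.713, G 0.41. Include each in turn until the next type's E/h falls below the running intake rate.
Rate on top 1: 0.776. C: 1.57 > 0.776 → include.
Rate on top 2: 1.362. E: 0.912 < 1.362 → exclude; stop.
Optimal diet: B, C — 2 of 5 types.

2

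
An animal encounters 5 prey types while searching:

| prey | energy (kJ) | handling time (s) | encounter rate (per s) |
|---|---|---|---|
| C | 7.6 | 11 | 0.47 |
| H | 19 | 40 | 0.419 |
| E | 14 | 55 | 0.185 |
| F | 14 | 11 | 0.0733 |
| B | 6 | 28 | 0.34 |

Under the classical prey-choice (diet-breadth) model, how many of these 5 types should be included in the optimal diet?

Rank by E/h (kJ/s): F 1.27, C 0.691, H 0.475, E 0.255, B 0.214. Include each in turn until the next type's E/h falls below the running intake rate.
Rate on top 1: 0.5681. C: 0.691 > 0.5681 → include.
Rate on top 2: 0.6591. H: 0.475 < 0.6591 → exclude; stop.
Optimal diet: F, C — 2 of 5 types.

2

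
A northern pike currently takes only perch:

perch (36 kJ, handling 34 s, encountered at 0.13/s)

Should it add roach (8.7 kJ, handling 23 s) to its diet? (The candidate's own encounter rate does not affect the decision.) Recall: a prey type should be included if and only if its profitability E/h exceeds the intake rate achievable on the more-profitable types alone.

Current rate: (0.13×36)/(1 + 0.13×34) = 0.8635 kJ/s.
roach: E/h = 8.7/23 = 0.3783 kJ/s.
0.3783 < 0.8635, so adding roach would lower the average — exclude it.

No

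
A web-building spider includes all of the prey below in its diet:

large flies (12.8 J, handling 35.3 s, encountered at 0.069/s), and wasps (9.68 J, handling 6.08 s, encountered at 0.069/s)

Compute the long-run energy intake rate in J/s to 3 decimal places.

Energy encountered per unit search time: 0.069×12.8 + 0.069×9.68 = 1.551 J/s.
Handling time per unit search time: 0.069×35.3 + 0.069×6.08 = 2.855.
Rate = 1.551/(1 + 2.855) = 0.4023 J/s.

0.402 J/s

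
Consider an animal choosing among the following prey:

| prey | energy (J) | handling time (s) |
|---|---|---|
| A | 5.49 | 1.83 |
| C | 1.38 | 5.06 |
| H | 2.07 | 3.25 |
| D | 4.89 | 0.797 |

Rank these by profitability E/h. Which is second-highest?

A

In descending order of E/h:
D: 4.89/0.797 = 6.14 J/s
A: 5.49/1.83 = 3 J/s
H: 2.07/3.25 = 0.637 J/s
C: 1.38/5.06 = 0.273 J/s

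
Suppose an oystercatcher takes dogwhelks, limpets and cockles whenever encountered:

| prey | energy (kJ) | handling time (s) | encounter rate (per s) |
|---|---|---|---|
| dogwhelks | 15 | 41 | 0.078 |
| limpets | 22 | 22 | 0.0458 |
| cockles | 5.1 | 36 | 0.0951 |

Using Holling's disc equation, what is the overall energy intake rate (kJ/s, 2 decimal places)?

0.31 kJ/s

R = Σλ_iE_i / (1 + Σλ_ih_i)
Numerator: 0.078×15 + 0.0458×22 + 0.0951×5.1 = 2.663
Denominator: 1 + 0.078×41 + 0.0458×22 + 0.0951×36 = 8.629
R = 2.663/8.629 = 0.3086 kJ/s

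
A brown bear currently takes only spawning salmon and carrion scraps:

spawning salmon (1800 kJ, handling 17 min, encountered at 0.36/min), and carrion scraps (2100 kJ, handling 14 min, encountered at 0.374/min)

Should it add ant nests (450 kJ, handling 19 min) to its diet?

No

On spawning salmon and carrion scraps alone, R = ΣλE/(1+Σλh) = 1433/12.36 = 116 kJ/min.
Profitability of ant nests: 450/19 = 23.68 kJ/min.
23.68 < 116, so adding ant nests would lower the average — exclude it.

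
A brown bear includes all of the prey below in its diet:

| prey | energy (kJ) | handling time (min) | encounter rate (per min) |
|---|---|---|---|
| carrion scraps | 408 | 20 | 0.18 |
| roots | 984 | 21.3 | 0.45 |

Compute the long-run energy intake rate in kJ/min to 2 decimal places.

36.39 kJ/min

Energy encountered per unit search time: 0.18×408 + 0.45×984 = 516.2 kJ/min.
Handling time per unit search time: 0.18×20 + 0.45×21.3 = 13.19.
Rate = 516.2/(1 + 13.19) = 36.39 kJ/min.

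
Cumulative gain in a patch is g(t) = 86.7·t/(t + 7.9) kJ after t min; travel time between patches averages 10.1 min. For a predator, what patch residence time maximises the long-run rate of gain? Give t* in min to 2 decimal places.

8.93 min

Maximise g(t)/(T+t): set derivative to zero → g'(t)(T+t) = g(t).
g'(t) = 86.7·7.9/(t + 7.9)². Setting 86.7·7.9/(t+7.9)² = 86.7t/[(t+7.9)(10.1+t)] gives 7.9(10.1+t) = t(t+7.9), so t² = 7.9×10.1 = 79.79.
t* = √79.79 = 8.933 min.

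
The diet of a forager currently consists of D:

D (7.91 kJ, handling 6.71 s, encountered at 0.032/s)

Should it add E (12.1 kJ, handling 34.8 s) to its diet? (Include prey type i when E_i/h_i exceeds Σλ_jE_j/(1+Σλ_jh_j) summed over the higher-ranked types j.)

Yes

On D alone, R = ΣλE/(1+Σλh) = 0.2531/1.215 = 0.2084 kJ/s.
E: E/h = 12.1/34.8 = 0.3477 kJ/s.
0.3477 > 0.2084, so adding E raises the average — include it.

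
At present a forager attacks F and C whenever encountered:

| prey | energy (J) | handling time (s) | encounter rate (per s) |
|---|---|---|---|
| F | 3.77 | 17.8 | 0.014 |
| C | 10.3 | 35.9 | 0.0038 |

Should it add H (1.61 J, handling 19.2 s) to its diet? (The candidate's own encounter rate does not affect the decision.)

Intake rate on the current diet: R = (0.014×3.77 + 0.0038×10.3) / (1 + 0.014×17.8 + 0.0038×35.9) = 0.09192/1.386 = 0.06634 J/s.
Profitability of H: 1.61/19.2 = 0.08385 J/s.
0.08385 > 0.06634, so adding H raises the average — include it.

Yes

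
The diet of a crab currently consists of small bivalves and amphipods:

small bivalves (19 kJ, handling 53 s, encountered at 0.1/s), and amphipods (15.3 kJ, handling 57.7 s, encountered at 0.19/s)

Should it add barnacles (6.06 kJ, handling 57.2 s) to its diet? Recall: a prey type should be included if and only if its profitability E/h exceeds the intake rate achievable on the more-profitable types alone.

No

Current rate: (0.1×19 + 0.19×15.3)/(1 + 0.1×53 + 0.19×57.7) = 0.2785 kJ/s.
Profitability of barnacles: 6.06/57.2 = 0.1059 kJ/s.
Since 0.1059 < R, time spent handling barnacles is better spent searching.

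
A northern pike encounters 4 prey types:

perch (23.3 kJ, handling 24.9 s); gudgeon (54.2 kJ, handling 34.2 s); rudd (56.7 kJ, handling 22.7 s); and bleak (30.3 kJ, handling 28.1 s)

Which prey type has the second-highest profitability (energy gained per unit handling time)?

gudgeon

In descending order of E/h:
rudd: 56.7/22.7 = 2.5 kJ/s
gudgeon: 54.2/34.2 = 1.58 kJ/s
bleak: 30.3/28.1 = 1.08 kJ/s
perch: 23.3/24.9 = 0.936 kJ/s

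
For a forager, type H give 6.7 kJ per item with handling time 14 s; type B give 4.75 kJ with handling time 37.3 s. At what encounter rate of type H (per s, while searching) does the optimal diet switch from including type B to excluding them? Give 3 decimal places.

At the threshold, the rate on type H alone equals the profitability of type B: λ·6.7/(1 + λ·14) = 4.75/37.3 = 0.1273.
Rearranging, λ(6.7 − 0.1273×14) = 0.1273, so λ = 0.1273/4.917 = 0.0259 per s.

0.026 per s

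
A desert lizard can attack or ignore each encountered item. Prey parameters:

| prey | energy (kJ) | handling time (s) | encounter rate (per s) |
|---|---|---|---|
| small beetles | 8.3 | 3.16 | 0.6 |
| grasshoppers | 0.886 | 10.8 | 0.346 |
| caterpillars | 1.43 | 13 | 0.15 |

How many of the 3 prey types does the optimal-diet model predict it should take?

E/h in descending order: small beetles 2.63, caterpillars 0.11, grasshoppers 0.082 kJ/s. The optimal diet is the largest prefix of this list for which every included type satisfies E_i/h_i > R on the types above it.
Rate on top 1: 1.72. caterpillars: 0.11 < 1.72 → exclude; stop.
Optimal diet: small beetles — 1 of 3 types.

1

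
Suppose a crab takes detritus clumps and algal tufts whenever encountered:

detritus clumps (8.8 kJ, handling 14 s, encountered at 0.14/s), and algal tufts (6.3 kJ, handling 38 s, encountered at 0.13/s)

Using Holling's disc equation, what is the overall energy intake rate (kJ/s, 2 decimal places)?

Energy encountered per unit search time: 0.14×8.8 + 0.13×6.3 = 2.051 kJ/s.
Handling time per unit search time: 0.14×14 + 0.13×38 = 6.9.
Rate = 2.051/(1 + 6.9) = 0.2596 kJ/s.

0.26 kJ/s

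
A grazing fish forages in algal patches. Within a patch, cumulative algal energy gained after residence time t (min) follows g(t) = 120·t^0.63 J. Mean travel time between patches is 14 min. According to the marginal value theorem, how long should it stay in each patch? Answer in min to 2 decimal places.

Maximise g(t)/(T+t): set derivative to zero → g'(t)(T+t) = g(t).
g'(t) = 0.63·120·t^-0.37. Setting 0.63·120·t^-0.37 = 120·t^0.63/(14+t) gives 0.63(14+t) = t, so 0.37·t = 0.63×14.
t* = 0.63×14/0.37 = 23.84 min.

23.84 min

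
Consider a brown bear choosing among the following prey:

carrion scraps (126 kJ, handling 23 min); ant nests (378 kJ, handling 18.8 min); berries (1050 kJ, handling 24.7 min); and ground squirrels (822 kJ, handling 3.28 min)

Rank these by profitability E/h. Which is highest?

ground squirrels

In descending order of E/h:
ground squirrels: 822/3.28 = 251 kJ/min
berries: 1050/24.7 = 42.5 kJ/min
ant nests: 378/18.8 = 20.1 kJ/min
carrion scraps: 126/23 = 5.48 kJ/min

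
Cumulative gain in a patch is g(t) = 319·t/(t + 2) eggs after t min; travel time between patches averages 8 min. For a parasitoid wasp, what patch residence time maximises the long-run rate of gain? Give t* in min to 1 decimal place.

4.0 min

Maximise g(t)/(T+t): set derivative to zero → g'(t)(T+t) = g(t).
g'(t) = 319·2/(t + 2)². Setting 319·2/(t+2)² = 319t/[(t+2)(8+t)] gives 2(8+t) = t(t+2), so t² = 2×8 = 16.
t* = √16 = 4 min.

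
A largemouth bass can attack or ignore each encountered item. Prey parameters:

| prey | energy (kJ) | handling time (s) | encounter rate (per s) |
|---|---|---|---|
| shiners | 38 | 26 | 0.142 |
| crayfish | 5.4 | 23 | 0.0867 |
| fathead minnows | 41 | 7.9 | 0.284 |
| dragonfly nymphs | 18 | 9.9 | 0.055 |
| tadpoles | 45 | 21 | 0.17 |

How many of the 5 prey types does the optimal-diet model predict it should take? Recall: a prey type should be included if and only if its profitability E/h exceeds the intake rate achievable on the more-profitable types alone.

1

Rank by E/h (kJ/s): fathead minnows 5.19, tadpoles 2.14, dragonfly nymphs 1.82, shiners 1.46, crayfish 0.235. Include each in turn until the next type's E/h falls below the running intake rate.
Rate on top 1: 3.59. tadpoles: 2.14 < 3.59 → exclude; stop.
Optimal diet: fathead minnows — 1 of 5 types.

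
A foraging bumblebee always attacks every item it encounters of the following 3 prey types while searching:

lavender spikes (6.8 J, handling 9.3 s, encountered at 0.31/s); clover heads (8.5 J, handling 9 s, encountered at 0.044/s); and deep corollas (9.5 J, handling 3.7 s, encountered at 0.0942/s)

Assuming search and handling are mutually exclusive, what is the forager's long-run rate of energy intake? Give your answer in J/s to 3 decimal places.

0.730 J/s

Energy encountered per unit search time: 0.31×6.8 + 0.044×8.5 + 0.0942×9.5 = 3.377 J/s.
Handling time per unit search time: 0.31×9.3 + 0.044×9 + 0.0942×3.7 = 3.628.
Rate = 3.377/(1 + 3.628) = 0.7297 J/s.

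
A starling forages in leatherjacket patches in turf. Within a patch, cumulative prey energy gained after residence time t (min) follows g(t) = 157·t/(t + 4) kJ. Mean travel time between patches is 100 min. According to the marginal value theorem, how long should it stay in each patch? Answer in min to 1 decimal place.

By the marginal value theorem, leave when the instantaneous gain rate g'(t) equals the habitat-wide average g(t)/(T + t).
g'(t) = 157·4/(t + 4)². Setting 157·4/(t+4)² = 157t/[(t+4)(100+t)] gives 4(100+t) = t(t+4), so t² = 4×100 = 400.
t* = √400 = 20 min.

20.0 min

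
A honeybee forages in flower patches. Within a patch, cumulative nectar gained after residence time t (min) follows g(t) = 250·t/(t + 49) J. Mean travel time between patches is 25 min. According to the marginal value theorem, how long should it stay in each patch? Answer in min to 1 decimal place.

Optimal t* satisfies g'(t*) = g(t*)/(T + t*).
g'(t) = 250·49/(t + 49)². Setting 250·49/(t+49)² = 250t/[(t+49)(25+t)] gives 49(25+t) = t(t+49), so t² = 49×25 = 1225.
t* = √1225 = 35 min.

35.0 min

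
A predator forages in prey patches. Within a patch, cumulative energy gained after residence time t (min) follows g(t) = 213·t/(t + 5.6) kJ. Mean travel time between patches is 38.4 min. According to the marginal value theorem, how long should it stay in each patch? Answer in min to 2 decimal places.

14.66 min

By the marginal value theorem, leave when the instantaneous gain rate g'(t) equals the habitat-wide average g(t)/(T + t).
g'(t) = 213·5.6/(t + 5.6)². Setting 213·5.6/(t+5.6)² = 213t/[(t+5.6)(38.4+t)] gives 5.6(38.4+t) = t(t+5.6), so t² = 5.6×38.4 = 215.
t* = √215 = 14.66 min.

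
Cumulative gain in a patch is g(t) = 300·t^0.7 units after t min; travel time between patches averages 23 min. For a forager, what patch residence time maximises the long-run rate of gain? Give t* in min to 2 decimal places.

53.67 min

By the marginal value theorem, leave when the instantaneous gain rate g'(t) equals the habitat-wide average g(t)/(T + t).
g'(t) = 0.7·300·t^-0.3. Setting 0.7·300·t^-0.3 = 300·t^0.7/(23+t) gives 0.7(23+t) = t, so 0.30·t = 0.7×23.
t* = 0.7×23/0.30 = 53.67 min.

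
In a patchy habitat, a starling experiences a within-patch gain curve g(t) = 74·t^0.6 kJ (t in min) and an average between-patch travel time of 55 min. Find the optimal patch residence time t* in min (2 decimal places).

By the marginal value theorem, leave when the instantaneous gain rate g'(t) equals the habitat-wide average g(t)/(T + t).
g'(t) = 0.6·74·t^-0.4. Setting 0.6·74·t^-0.4 = 74·t^0.6/(55+t) gives 0.6(55+t) = t, so 0.40·t = 0.6×55.
t* = 0.6×55/0.40 = 82.5 min.

82.50 min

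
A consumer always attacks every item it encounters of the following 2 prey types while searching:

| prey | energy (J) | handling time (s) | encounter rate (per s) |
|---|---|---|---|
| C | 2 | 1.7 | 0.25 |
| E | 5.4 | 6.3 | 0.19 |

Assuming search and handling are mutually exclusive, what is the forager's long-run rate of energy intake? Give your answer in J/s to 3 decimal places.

0.582 J/s

Energy encountered per unit search time: 0.25×2 + 0.19×5.4 = 1.526 J/s.
Handling time per unit search time: 0.25×1.7 + 0.19×6.3 = 1.622.
Rate = 1.526/(1 + 1.622) = 0.582 J/s.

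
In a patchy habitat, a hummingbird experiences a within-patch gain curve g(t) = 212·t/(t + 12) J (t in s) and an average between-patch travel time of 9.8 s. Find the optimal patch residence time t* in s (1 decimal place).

Maximise g(t)/(T+t): set derivative to zero → g'(t)(T+t) = g(t).
g'(t) = 212·12/(t + 12)². Setting 212·12/(t+12)² = 212t/[(t+12)(9.8+t)] gives 12(9.8+t) = t(t+12), so t² = 12×9.8 = 117.6.
t* = √117.6 = 10.84 s.

10.8 s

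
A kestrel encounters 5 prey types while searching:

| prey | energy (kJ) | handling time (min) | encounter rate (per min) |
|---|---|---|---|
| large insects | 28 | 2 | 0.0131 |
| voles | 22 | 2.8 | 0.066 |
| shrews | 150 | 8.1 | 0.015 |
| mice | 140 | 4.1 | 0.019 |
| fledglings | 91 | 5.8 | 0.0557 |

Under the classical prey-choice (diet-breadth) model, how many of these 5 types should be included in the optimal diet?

Rank by E/h (kJ/min): mice 34.1, shrews 18.5, fledglings 15.7, large insects 14, voles 7.86. Include each in turn until the next type's E/h falls below the running intake rate.
Rate on top 1: 2.468. shrews: 18.5 > 2.468 → include.
Rate on top 2: 4.094. fledglings: 15.7 > 4.094 → include.
Rate on top 3: 6.554. large insects: 14 > 6.554 → include.
Rate on top 4: 6.68. voles: 7.86 > 6.68 → include.
Optimal diet: mice, shrews, fledglings, large insects, voles — 5 of 5 types.

5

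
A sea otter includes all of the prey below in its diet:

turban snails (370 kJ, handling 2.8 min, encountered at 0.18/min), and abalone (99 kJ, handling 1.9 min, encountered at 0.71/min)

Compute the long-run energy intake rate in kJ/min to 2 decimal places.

Energy encountered per unit search time: 0.18×370 + 0.71×99 = 136.9 kJ/min.
Handling time per unit search time: 0.18×2.8 + 0.71×1.9 = 1.853.
Rate = 136.9/(1 + 1.853) = 47.98 kJ/min.

47.98 kJ/min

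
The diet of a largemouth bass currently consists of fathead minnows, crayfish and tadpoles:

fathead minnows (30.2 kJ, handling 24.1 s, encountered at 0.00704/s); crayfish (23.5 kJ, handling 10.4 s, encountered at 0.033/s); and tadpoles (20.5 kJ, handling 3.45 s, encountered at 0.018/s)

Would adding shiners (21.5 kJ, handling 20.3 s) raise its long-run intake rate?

Yes

Current rate: (0.00704×30.2 + 0.033×23.5 + 0.018×20.5)/(1 + 0.00704×24.1 + 0.033×10.4 + 0.018×3.45) = 0.8617 kJ/s.
shiners: E/h = 21.5/20.3 = 1.059 kJ/s.
1.059 > 0.8617, so adding shiners raises the average — include it.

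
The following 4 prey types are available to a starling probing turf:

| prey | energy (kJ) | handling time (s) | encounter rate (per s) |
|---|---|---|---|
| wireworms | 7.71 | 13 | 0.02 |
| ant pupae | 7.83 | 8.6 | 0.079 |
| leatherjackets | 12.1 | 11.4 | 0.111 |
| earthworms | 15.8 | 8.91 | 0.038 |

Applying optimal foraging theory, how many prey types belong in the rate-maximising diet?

Profitabilities (E/h, kJ/s): earthworms 1.77, leatherjackets 1.06, ant pupae 0.91, wireworms 0.593. Add prey in this order while the next type's profitability exceeds the intake rate on those already taken.
Rate on top 1: 0.4485. leatherjackets: 1.06 > 0.4485 → include.
Rate on top 2: 0.7464. ant pupae: 0.91 > 0.7464 → include.
Rate on top 3: 0.7803. wireworms: 0.593 < 0.7803 → exclude; stop.
Optimal diet: earthworms, leatherjackets, ant pupae — 3 of 4 types.

3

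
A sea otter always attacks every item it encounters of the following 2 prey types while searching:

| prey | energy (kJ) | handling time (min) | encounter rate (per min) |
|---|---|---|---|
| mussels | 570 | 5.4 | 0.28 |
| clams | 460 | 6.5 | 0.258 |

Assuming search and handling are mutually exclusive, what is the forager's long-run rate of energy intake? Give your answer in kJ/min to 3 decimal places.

R = (0.28×570 + 0.258×460) / (1 + 0.28×5.4 + 0.258×6.5) = 278.3/4.189 = 66.43 kJ/min.

66.431 kJ/min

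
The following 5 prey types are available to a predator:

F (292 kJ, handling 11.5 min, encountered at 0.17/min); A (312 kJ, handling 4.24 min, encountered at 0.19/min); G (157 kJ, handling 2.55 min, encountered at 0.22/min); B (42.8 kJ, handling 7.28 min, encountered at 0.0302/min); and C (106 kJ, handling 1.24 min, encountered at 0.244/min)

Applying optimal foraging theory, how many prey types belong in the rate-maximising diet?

3

E/h in descending order: C 85.5, A 73.6, G 61.6, F 25.4, B 5.88 kJ/min. The optimal diet is the largest prefix of this list for which every included type satisfies E_i/h_i > R on the types above it.
Rate on top 1: 19.86. A: 73.6 > 19.86 → include.
Rate on top 2: 40.39. G: 61.6 > 40.39 → include.
Rate on top 3: 44.84. F: 25.4 < 44.84 → exclude; stop.
Optimal diet: C, A, G — 3 of 5 types.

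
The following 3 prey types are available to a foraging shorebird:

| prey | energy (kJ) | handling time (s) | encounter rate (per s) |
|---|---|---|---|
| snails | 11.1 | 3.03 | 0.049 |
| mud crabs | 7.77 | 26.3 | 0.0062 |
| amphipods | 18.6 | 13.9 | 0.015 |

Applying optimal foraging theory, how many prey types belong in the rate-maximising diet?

2

Rank by E/h (kJ/s): snails 3.66, amphipods 1.34, mud crabs 0.295. Include each in turn until the next type's E/h falls below the running intake rate.
Rate on top 1: 0.4736. amphipods: 1.34 > 0.4736 → include.
Rate on top 2: 0.6064. mud crabs: 0.295 < 0.6064 → exclude; stop.
Optimal diet: snails, amphipods — 2 of 3 types.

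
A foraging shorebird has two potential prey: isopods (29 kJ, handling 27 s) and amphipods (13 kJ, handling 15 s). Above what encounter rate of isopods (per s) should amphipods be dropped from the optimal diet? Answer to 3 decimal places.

At the threshold, the rate on isopods alone equals the profitability of amphipods: λ·29/(1 + λ·27) = 13/15 = 0.8667.
Rearranging, λ(29 − 0.8667×27) = 0.8667, so λ = 0.8667/5.6 = 0.1548 per s.

0.155 per s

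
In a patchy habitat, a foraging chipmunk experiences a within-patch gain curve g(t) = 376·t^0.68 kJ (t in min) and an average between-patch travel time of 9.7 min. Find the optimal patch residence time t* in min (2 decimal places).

20.61 min

Optimal t* satisfies g'(t*) = g(t*)/(T + t*).
g'(t) = 0.68·376·t^-0.32. Setting 0.68·376·t^-0.32 = 376·t^0.68/(9.7+t) gives 0.68(9.7+t) = t, so 0.32·t = 0.68×9.7.
t* = 0.68×9.7/0.32 = 20.61 min.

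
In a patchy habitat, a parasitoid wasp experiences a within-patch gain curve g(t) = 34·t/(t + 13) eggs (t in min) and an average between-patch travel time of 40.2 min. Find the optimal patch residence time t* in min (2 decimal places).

22.86 min

Optimal t* satisfies g'(t*) = g(t*)/(T + t*).
g'(t) = 34·13/(t + 13)². Setting 34·13/(t+13)² = 34t/[(t+13)(40.2+t)] gives 13(40.2+t) = t(t+13), so t² = 13×40.2 = 522.6.
t* = √522.6 = 22.86 min.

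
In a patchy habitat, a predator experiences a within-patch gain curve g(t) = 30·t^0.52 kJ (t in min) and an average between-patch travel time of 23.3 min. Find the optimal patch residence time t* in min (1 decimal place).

Maximise g(t)/(T+t): set derivative to zero → g'(t)(T+t) = g(t).
g'(t) = 0.52·30·t^-0.48. Setting 0.52·30·t^-0.48 = 30·t^0.52/(23.3+t) gives 0.52(23.3+t) = t, so 0.48·t = 0.52×23.3.
t* = 0.52×23.3/0.48 = 25.24 min.

25.2 min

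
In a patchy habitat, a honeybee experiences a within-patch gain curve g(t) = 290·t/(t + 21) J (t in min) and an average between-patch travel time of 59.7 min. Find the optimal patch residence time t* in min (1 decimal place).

35.4 min

By the marginal value theorem, leave when the instantaneous gain rate g'(t) equals the habitat-wide average g(t)/(T + t).
g'(t) = 290·21/(t + 21)². Setting 290·21/(t+21)² = 290t/[(t+21)(59.7+t)] gives 21(59.7+t) = t(t+21), so t² = 21×59.7 = 1254.
t* = √1254 = 35.41 min.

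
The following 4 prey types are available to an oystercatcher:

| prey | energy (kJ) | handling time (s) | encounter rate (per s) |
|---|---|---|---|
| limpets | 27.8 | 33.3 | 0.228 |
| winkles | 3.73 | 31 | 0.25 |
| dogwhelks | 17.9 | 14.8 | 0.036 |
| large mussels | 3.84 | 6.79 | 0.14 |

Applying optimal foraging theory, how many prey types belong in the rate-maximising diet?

Rank by E/h (kJ/s): dogwhelks 1.21, limpets 0.835, large mussels 0.566, winkles 0.12. Include each in turn until the next type's E/h falls below the running intake rate.
Rate on top 1: 0.4204. limpets: 0.835 > 0.4204 → include.
Rate on top 2: 0.7652. large mussels: 0.566 < 0.7652 → exclude; stop.
Optimal diet: dogwhelks, limpets — 2 of 4 types.

2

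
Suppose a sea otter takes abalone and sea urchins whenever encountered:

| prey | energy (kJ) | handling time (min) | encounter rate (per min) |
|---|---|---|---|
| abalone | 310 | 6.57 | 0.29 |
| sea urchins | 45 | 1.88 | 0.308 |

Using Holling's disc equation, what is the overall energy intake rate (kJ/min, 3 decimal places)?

29.779 kJ/min

Energy encountered per unit search time: 0.29×310 + 0.308×45 = 103.8 kJ/min.
Handling time per unit search time: 0.29×6.57 + 0.308×1.88 = 2.484.
Rate = 103.8/(1 + 2.484) = 29.78 kJ/min.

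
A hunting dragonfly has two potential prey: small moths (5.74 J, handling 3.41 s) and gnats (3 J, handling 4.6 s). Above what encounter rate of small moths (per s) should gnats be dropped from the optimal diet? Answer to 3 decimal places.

The zero-one rule: include gnats iff E₂/h₂ > λE₁/(1+λh₁). Equality gives the switch point.
λE₁h₂ = E₂ + λE₂h₁ ⇒ λ = E₂/(E₁h₂ − E₂h₁) = 3/(26.4 − 10.23) = 0.1855 per s.

0.185 per s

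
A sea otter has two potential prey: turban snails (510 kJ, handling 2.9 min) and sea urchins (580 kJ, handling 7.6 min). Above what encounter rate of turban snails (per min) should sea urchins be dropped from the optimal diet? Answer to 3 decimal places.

The zero-one rule: include sea urchins iff E₂/h₂ > λE₁/(1+λh₁). Equality gives the switch point.
λE₁h₂ = E₂ + λE₂h₁ ⇒ λ = E₂/(E₁h₂ − E₂h₁) = 580/(3876 − 1682) = 0.2644 per min.

0.264 per min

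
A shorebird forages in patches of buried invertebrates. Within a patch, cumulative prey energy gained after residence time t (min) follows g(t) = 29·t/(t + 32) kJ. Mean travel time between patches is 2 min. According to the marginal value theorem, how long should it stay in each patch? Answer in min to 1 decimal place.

8.0 min

Optimal t* satisfies g'(t*) = g(t*)/(T + t*).
g'(t) = 29·32/(t + 32)². Setting 29·32/(t+32)² = 29t/[(t+32)(2+t)] gives 32(2+t) = t(t+32), so t² = 32×2 = 64.
t* = √64 = 8 min.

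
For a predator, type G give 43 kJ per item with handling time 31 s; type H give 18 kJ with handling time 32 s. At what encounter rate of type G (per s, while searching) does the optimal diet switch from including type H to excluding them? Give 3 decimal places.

0.022 per s

The zero-one rule: include type H iff E₂/h₂ > λE₁/(1+λh₁). Equality gives the switch point.
λE₁h₂ = E₂ + λE₂h₁ ⇒ λ = E₂/(E₁h₂ − E₂h₁) = 18/(1376 − 558) = 0.022 per s.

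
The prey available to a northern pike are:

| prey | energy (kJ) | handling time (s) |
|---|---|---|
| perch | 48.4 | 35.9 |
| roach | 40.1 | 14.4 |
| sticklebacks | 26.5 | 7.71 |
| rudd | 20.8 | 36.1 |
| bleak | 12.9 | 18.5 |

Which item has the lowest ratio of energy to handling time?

In descending order of E/h:
sticklebacks: 26.5/7.71 = 3.44 kJ/s
roach: 40.1/14.4 = 2.78 kJ/s
perch: 48.4/35.9 = 1.35 kJ/s
bleak: 12.9/18.5 = 0.697 kJ/s
rudd: 20.8/36.1 = 0.576 kJ/s

rudd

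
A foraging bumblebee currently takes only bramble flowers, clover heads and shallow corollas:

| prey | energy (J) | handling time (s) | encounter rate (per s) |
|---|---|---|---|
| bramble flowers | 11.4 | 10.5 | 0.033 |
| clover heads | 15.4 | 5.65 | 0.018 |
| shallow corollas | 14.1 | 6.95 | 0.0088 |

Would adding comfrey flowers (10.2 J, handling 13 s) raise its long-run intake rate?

Yes

Current rate: (0.033×11.4 + 0.018×15.4 + 0.0088×14.1)/(1 + 0.033×10.5 + 0.018×5.65 + 0.0088×6.95) = 0.5151 J/s.
Profitability of comfrey flowers: 10.2/13 = 0.7846 J/s.
Since 0.7846 > R, including comfrey flowers increases the long-run rate.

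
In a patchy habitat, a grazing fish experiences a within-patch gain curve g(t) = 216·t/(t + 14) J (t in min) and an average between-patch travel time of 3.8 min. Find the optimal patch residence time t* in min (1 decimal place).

By the marginal value theorem, leave when the instantaneous gain rate g'(t) equals the habitat-wide average g(t)/(T + t).
g'(t) = 216·14/(t + 14)². Setting 216·14/(t+14)² = 216t/[(t+14)(3.8+t)] gives 14(3.8+t) = t(t+14), so t² = 14×3.8 = 53.2.
t* = √53.2 = 7.294 min.

7.3 min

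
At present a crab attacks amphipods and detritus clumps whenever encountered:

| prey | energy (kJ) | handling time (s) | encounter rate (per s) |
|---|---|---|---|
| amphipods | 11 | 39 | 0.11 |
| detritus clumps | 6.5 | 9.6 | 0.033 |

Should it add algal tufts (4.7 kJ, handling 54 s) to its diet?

No

On amphipods and detritus clumps alone, R = ΣλE/(1+Σλh) = 1.425/5.607 = 0.2541 kJ/s.
algal tufts: E/h = 4.7/54 = 0.08704 kJ/s.
Since 0.08704 < R, time spent handling algal tufts is better spent searching.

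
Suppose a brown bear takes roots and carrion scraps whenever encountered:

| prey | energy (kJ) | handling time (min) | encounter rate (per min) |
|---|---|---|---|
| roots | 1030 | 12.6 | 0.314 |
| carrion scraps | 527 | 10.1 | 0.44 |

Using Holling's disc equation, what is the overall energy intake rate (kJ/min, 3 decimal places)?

R = (0.314×1030 + 0.44×527) / (1 + 0.314×12.6 + 0.44×10.1) = 555.3/9.4 = 59.07 kJ/min.

59.072 kJ/min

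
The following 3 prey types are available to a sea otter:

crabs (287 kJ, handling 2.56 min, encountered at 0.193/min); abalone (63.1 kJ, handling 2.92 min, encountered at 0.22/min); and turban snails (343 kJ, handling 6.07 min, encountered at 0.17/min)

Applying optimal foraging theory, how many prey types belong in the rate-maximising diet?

E/h in descending order: crabs 112, turban snails 56.5, abalone 21.6 kJ/min. The optimal diet is the largest prefix of this list for which every included type satisfies E_i/h_i > R on the types above it.
Rate on top 1: 37.07. turban snails: 56.5 > 37.07 → include.
Rate on top 2: 45.01. abalone: 21.6 < 45.01 → exclude; stop.
Optimal diet: crabs, turban snails — 2 of 3 types.

2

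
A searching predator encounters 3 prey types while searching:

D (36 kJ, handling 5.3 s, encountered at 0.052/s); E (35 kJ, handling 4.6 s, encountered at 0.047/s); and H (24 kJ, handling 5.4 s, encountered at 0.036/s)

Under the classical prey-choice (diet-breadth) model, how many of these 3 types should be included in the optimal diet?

Rank by E/h (kJ/s): E 7.61, D 6.79, H 4.44. Include each in turn until the next type's E/h falls below the running intake rate.
Rate on top 1: 1.353. D: 6.79 > 1.353 → include.
Rate on top 2: 2.358. H: 4.44 > 2.358 → include.
Optimal diet: E, D, H — 3 of 3 types.

3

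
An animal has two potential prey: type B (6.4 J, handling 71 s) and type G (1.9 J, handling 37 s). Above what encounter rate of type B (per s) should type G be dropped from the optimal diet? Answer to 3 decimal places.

0.019 per s

The zero-one rule: include type G iff E₂/h₂ > λE₁/(1+λh₁). Equality gives the switch point.
λE₁h₂ = E₂ + λE₂h₁ ⇒ λ = E₂/(E₁h₂ − E₂h₁) = 1.9/(236.8 − 134.9) = 0.01865 per s.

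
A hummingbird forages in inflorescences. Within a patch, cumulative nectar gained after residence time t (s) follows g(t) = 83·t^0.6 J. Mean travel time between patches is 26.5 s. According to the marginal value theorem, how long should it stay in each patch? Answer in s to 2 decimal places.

39.75 s

Maximise g(t)/(T+t): set derivative to zero → g'(t)(T+t) = g(t).
g'(t) = 0.6·83·t^-0.4. Setting 0.6·83·t^-0.4 = 83·t^0.6/(26.5+t) gives 0.6(26.5+t) = t, so 0.40·t = 0.6×26.5.
t* = 0.6×26.5/0.40 = 39.75 s.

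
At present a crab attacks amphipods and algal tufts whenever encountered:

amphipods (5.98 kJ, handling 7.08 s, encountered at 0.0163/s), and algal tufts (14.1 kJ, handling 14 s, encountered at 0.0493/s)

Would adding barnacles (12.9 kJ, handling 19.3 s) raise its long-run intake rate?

On amphipods and algal tufts alone, R = ΣλE/(1+Σλh) = 0.7926/1.806 = 0.439 kJ/s.
barnacles: E/h = 12.9/19.3 = 0.6684 kJ/s.
0.6684 > 0.439, so adding barnacles raises the average — include it.

Yes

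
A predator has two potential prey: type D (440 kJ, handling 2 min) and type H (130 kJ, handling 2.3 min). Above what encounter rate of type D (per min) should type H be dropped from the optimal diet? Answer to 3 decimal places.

0.173 per min

At the threshold, the rate on type D alone equals the profitability of type H: λ·440/(1 + λ·2) = 130/2.3 = 56.52.
Rearranging, λ(440 − 56.52×2) = 56.52, so λ = 56.52/327 = 0.1729 per min.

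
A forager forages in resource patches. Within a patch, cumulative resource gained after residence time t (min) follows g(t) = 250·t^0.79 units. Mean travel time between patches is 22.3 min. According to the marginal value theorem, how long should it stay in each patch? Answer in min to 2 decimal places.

83.89 min

Maximise g(t)/(T+t): set derivative to zero → g'(t)(T+t) = g(t).
g'(t) = 0.79·250·t^-0.21. Setting 0.79·250·t^-0.21 = 250·t^0.79/(22.3+t) gives 0.79(22.3+t) = t, so 0.21·t = 0.79×22.3.
t* = 0.79×22.3/0.21 = 83.89 min.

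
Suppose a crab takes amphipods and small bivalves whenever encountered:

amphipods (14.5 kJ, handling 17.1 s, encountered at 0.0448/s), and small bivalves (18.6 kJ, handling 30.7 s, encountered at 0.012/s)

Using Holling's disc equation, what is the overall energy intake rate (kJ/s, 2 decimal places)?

R = (0.0448×14.5 + 0.012×18.6) / (1 + 0.0448×17.1 + 0.012×30.7) = 0.8728/2.134 = 0.4089 kJ/s.

0.41 kJ/s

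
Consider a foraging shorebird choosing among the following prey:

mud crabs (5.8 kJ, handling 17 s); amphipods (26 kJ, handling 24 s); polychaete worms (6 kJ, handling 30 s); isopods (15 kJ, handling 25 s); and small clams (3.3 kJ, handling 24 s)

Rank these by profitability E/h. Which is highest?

amphipods

Profitability E/h (kJ/s): mud crabs = 5.8/17 = 0.341, amphipods = 26/24 = 1.08, polychaete worms = 6/30 = 0.2, isopods = 15/25 = 0.6, small clams = 3.3/24 = 0.137.
Ranked: amphipods > isopods > mud crabs > polychaete worms > small clams.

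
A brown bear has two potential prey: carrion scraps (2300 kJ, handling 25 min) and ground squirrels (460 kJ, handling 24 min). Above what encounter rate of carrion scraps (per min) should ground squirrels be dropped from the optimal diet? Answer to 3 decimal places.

Drop ground squirrels once their profitability E₂/h₂ falls below the rate achievable on carrion scraps alone: E₂/h₂ = λE₁/(1 + λh₁).
Solve for λ: λE₁h₂ = E₂(1 + λh₁) → λ(E₁h₂ − E₂h₁) = E₂ → λ = E₂/(E₁h₂ − E₂h₁).
λ = 460/(2300×24 − 460×25) = 460/4.37e+04 = 0.01053 per min.

0.011 per min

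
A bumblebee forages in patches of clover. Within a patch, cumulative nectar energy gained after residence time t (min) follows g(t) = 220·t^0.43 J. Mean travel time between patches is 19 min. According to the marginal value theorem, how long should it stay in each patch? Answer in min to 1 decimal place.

14.3 min

Maximise g(t)/(T+t): set derivative to zero → g'(t)(T+t) = g(t).
g'(t) = 0.43·220·t^-0.57. Setting 0.43·220·t^-0.57 = 220·t^0.43/(19+t) gives 0.43(19+t) = t, so 0.57·t = 0.43×19.
t* = 0.43×19/0.57 = 14.33 min.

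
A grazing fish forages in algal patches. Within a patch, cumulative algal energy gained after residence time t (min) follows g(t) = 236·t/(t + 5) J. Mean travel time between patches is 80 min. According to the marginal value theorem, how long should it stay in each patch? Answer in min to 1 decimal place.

By the marginal value theorem, leave when the instantaneous gain rate g'(t) equals the habitat-wide average g(t)/(T + t).
g'(t) = 236·5/(t + 5)². Setting 236·5/(t+5)² = 236t/[(t+5)(80+t)] gives 5(80+t) = t(t+5), so t² = 5×80 = 400.
t* = √400 = 20 min.

20.0 min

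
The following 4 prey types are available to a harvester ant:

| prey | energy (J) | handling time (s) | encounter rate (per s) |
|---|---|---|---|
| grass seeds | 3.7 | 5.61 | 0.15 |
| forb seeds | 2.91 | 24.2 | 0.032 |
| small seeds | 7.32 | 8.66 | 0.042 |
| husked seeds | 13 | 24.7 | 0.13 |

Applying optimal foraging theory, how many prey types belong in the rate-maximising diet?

3

E/h in descending order: small seeds 0.845, grass seeds 0.66, husked seeds 0.526, forb seeds 0.12 J/s. The optimal diet is the largest prefix of this list for which every included type satisfies E_i/h_i > R on the types above it.
Rate on top 1: 0.2254. grass seeds: 0.66 > 0.2254 → include.
Rate on top 2: 0.3911. husked seeds: 0.526 > 0.3911 → include.
Rate on top 3: 0.4713. forb seeds: 0.12 < 0.4713 → exclude; stop.
Optimal diet: small seeds, grass seeds, husked seeds — 3 of 4 types.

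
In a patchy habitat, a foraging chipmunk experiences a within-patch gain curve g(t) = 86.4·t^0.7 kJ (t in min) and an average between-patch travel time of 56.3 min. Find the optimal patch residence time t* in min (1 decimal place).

Maximise g(t)/(T+t): set derivative to zero → g'(t)(T+t) = g(t).
g'(t) = 0.7·86.4·t^-0.3. Setting 0.7·86.4·t^-0.3 = 86.4·t^0.7/(56.3+t) gives 0.7(56.3+t) = t, so 0.30·t = 0.7×56.3.
t* = 0.7×56.3/0.30 = 131.4 min.

131.4 min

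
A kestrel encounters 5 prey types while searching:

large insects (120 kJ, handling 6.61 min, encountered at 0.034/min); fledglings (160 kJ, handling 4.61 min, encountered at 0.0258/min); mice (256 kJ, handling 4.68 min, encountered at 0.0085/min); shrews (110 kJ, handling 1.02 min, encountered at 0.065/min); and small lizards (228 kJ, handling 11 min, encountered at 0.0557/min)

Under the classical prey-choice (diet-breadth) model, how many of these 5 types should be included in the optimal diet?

5

Profitabilities (E/h, kJ/min): shrews 108, mice 54.7, fledglings 34.7, small lizards 20.7, large insects 18.2. Add prey in this order while the next type's profitability exceeds the intake rate on those already taken.
Rate on top 1: 6.705. mice: 54.7 > 6.705 → include.
Rate on top 2: 8.432. fledglings: 34.7 > 8.432 → include.
Rate on top 3: 10.98. small lizards: 20.7 > 10.98 → include.
Rate on top 4: 14.23. large insects: 18.2 > 14.23 → include.
Optimal diet: shrews, mice, fledglings, small lizards, large insects — 5 of 5 types.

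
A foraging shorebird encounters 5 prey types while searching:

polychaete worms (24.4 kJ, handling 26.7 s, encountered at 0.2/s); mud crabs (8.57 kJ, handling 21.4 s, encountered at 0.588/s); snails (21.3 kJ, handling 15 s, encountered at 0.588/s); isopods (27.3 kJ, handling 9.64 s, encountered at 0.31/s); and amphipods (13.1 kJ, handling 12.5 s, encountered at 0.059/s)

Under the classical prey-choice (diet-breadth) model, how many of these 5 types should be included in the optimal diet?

Profitabilities (E/h, kJ/s): isopods 2.83, snails 1.42, amphipods 1.05, polychaete worms 0.914, mud crabs 0.4. Add prey in this order while the next type's profitability exceeds the intake rate on those already taken.
Rate on top 1: 2.122. snails: 1.42 < 2.122 → exclude; stop.
Optimal diet: isopods — 1 of 5 types.

1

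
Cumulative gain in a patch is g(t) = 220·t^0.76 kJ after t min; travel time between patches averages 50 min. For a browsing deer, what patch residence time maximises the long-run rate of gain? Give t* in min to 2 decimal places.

By the marginal value theorem, leave when the instantaneous gain rate g'(t) equals the habitat-wide average g(t)/(T + t).
g'(t) = 0.76·220·t^-0.24. Setting 0.76·220·t^-0.24 = 220·t^0.76/(50+t) gives 0.76(50+t) = t, so 0.24·t = 0.76×50.
t* = 0.76×50/0.24 = 158.3 min.

158.33 min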